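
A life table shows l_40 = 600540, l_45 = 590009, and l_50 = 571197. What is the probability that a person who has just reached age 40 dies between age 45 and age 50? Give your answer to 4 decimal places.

0.0313

We want 5|5q40 = (l_45 − l_50)/l_40.
This is the probability of reaching 45 but not 50, conditional on being alive at 40: (l_45 − l_50) / l_40.
= (590009 − 571197) / 600540 = 18812 / 600540 = 0.031325.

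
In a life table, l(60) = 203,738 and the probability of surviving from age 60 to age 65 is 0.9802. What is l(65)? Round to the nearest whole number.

l(65) = l(60) × p = 203,738 × 0.9802 = 199704.

199704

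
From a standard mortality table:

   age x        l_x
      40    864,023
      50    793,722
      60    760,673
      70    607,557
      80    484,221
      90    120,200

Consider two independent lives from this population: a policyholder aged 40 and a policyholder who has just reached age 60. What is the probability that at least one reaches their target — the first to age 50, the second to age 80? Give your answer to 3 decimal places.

0.970

p₁ = l_50/l_40 = 793,722/864,023 = 0.918635; p₂ = l_80/l_60 = 484,221/760,673 = 0.636569.
P(at least one) = 1 − (1−p₁)(1−p₂) = 1 − 0.081365 × 0.363431 = 0.970429.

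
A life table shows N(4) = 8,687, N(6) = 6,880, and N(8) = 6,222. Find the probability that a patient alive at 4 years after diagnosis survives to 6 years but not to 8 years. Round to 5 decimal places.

This is the probability of reaching 6 but not 8, conditional on being alive at 4: (N(6) − N(8)) / N(4).
= (6,880 − 6,222) / 8,687 = 658 / 8,687 = 0.075745.

0.07575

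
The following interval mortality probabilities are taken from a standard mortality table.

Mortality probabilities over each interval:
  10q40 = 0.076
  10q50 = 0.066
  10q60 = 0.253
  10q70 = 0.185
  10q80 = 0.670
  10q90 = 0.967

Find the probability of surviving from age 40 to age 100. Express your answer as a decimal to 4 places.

0.0057

60p40 = (1 − 0.076) × (1 − 0.066) × (1 − 0.253) × (1 − 0.185) × (1 − 0.670) × (1 − 0.967).
= 0.924 × 0.934 × 0.747 × 0.815 × 0.330 × 0.033 = 0.005722.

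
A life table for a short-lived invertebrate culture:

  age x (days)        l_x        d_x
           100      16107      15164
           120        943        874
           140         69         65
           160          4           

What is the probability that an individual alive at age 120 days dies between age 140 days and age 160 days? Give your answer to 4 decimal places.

0.0689

This is the probability of reaching 140 but not 160, conditional on being alive at 120: (l_140 − l_160) / l_120.
= (69 − 4) / 943 = 65 / 943 = 0.068929.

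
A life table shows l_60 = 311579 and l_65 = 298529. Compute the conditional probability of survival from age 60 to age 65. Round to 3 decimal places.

We want 5p60 = l_65/l_60.
The conditional survival probability is l_65/l_60 = 298529/311579 = 0.958117.

0.958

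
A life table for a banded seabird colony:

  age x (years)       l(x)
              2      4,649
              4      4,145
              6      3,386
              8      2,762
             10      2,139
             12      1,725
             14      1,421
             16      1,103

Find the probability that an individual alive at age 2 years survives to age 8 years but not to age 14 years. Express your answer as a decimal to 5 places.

This is the probability of reaching 8 but not 14, conditional on being alive at 2: (l(8) − l(14)) / l(2).
= (2,762 − 1,421) / 4,649 = 1,341 / 4,649 = 0.288449.

0.28845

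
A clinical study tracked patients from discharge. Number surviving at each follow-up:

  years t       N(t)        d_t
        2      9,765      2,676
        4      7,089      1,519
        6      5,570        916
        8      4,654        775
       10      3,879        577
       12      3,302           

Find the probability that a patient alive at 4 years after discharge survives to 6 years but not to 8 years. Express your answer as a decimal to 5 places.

This is the probability of reaching 6 but not 8, conditional on being alive at 4: (N(6) − N(8)) / N(4).
= (5,570 − 4,654) / 7,089 = 916 / 7,089 = 0.129214.

0.12921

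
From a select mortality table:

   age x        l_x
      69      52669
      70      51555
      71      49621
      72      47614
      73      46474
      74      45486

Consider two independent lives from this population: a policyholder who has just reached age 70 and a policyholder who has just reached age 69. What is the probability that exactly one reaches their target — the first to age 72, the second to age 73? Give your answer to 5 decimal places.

p₁ = l_72/l_70 = 47614/51555 = 0.923557; p₂ = l_73/l_69 = 46474/52669 = 0.882379.
P(exactly one) = p₁(1−p₂) + (1−p₁)p₂ = 0.108630 + 0.067452 = 0.176081.

0.17608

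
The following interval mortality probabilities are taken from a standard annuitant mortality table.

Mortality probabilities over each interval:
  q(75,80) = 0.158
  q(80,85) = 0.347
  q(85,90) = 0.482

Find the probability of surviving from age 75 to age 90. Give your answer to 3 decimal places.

0.285

Survival from 75 to 90 is the product of surviving each interval: (1 − 0.158) × (1 − 0.347) × (1 − 0.482).
= 0.842 × 0.653 × 0.518 = 0.284810.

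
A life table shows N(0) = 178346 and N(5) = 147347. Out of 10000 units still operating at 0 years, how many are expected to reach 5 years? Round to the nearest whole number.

The relevant probability is 147347/178346 = 0.826186.
Expected number = 10000 × 0.826186 = 8262.

8262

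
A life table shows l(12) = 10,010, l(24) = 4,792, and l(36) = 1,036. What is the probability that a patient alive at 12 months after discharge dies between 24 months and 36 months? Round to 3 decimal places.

0.375

This is the probability of reaching 24 but not 36, conditional on being alive at 12: (l(24) − l(36)) / l(12).
= (4,792 − 1,036) / 10,010 = 3,756 / 10,010 = 0.375225.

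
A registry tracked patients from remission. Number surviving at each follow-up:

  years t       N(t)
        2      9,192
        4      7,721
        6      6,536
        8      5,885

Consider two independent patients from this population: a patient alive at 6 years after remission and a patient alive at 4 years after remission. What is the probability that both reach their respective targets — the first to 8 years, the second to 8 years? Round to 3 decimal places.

p₁ = N(8)/N(6) = 5,885/6,536 = 0.900398; p₂ = N(8)/N(4) = 5,885/7,721 = 0.762207.
P(both) = p₁ × p₂ = 0.900398 × 0.762207 = 0.686290.

0.686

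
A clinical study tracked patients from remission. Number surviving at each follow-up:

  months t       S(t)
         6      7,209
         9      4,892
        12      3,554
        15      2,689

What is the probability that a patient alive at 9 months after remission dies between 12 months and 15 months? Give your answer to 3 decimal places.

0.177

This is the probability of reaching 12 but not 15, conditional on being alive at 9: (S(12) − S(15)) / S(9).
= (3,554 − 2,689) / 4,892 = 865 / 4,892 = 0.176819.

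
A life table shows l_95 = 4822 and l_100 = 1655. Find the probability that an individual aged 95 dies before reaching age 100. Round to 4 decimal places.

0.6568

P(die before 100 | alive at 95) = 1 − l_100/l_95 = 1 − 1655/4822 = (3167)/4822 = 0.656781.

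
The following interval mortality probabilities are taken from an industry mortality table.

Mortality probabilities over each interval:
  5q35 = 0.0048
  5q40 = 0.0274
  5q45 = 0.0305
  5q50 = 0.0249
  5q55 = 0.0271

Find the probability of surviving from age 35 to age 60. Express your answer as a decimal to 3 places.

Survival from 35 to 60 is the product of surviving each interval: (1 − 0.0048) × (1 − 0.0274) × (1 − 0.0305) × (1 − 0.0249) × (1 − 0.0271).
= 0.9952 × 0.9726 × 0.9695 × 0.9751 × 0.9729 = 0.890246.

0.890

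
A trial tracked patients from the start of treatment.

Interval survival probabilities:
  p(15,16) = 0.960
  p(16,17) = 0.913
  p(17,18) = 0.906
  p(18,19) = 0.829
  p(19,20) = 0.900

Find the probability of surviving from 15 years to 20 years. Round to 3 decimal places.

0.592

Chaining the interval survival probabilities: 0.960 × 0.913 × 0.906 × 0.829 × 0.900.
= 0.592471.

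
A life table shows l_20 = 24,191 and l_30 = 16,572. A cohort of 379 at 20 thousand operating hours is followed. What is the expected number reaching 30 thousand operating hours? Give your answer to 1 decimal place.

The relevant probability is 16,572/24,191 = 0.685048.
Expected number = 379 × 0.685048 = 259.6.

259.6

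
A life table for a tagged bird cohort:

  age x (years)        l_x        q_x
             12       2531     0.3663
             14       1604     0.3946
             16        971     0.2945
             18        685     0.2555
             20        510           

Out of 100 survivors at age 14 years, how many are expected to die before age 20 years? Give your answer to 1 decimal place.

The relevant probability is 1 − 510/1604 = 0.682045.
Expected number = 100 × 0.682045 = 68.2.

68.2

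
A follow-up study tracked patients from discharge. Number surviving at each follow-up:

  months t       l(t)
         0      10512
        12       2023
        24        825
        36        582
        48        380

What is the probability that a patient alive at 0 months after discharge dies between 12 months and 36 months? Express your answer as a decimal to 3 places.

0.137

This is the probability of reaching 12 but not 36, conditional on being alive at 0: (l(12) − l(36)) / l(0).
= (2023 − 582) / 10512 = 1441 / 10512 = 0.137081.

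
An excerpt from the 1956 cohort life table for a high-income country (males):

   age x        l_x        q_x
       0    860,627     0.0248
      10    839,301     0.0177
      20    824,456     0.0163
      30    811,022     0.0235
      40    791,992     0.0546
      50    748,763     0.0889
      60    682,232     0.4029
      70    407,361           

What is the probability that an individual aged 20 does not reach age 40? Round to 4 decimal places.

P(die before 40 | alive at 20) = 1 − l_40/l_20 = 1 − 791,992/824,456 = (32,464)/824,456 = 0.039376.

0.0394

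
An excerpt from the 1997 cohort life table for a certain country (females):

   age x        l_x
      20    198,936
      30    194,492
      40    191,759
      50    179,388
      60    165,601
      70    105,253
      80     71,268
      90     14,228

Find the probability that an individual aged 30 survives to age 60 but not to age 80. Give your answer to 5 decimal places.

0.48502

This is the probability of reaching 60 but not 80, conditional on being alive at 30: (l_60 − l_80) / l_30.
= (165,601 − 71,268) / 194,492 = 94,333 / 194,492 = 0.485023.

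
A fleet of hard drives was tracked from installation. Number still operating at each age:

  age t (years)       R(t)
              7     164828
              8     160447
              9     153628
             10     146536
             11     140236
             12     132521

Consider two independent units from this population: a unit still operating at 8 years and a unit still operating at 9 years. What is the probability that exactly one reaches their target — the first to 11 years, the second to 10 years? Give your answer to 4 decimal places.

p₁ = R(11)/R(8) = 140236/160447 = 0.874033; p₂ = R(10)/R(9) = 146536/153628 = 0.953837.
P(exactly one) = p₁(1−p₂) + (1−p₁)p₂ = 0.040348 + 0.120152 = 0.160500.

0.1605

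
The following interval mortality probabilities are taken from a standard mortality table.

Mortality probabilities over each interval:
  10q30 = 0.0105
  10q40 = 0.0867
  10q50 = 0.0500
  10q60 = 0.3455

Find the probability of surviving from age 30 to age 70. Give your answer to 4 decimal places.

0.5619

Chaining the interval survival probabilities: (1 − 0.0105) × (1 − 0.0867) × (1 − 0.0500) × (1 − 0.3455).
= 0.9895 × 0.9133 × 0.9500 × 0.6545 = 0.561905.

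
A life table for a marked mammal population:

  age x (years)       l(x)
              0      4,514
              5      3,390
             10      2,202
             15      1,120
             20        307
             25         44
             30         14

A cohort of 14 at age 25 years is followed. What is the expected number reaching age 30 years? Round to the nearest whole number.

The relevant probability is 14/44 = 0.318182.
Expected number = 14 × 0.318182 = 4.

4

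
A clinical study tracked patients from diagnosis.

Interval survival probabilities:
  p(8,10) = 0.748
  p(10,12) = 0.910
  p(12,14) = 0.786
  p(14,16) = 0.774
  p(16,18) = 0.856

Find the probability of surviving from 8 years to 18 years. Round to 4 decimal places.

0.3545

P(survive 8→18) = 0.748 × 0.910 × 0.786 × 0.774 × 0.856.
= 0.354471.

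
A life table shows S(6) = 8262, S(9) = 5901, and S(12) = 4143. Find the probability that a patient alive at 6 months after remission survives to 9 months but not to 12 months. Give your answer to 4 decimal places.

This is the probability of reaching 9 but not 12, conditional on being alive at 6: (S(9) − S(12)) / S(6).
= (5901 − 4143) / 8262 = 1758 / 8262 = 0.212781.

0.2128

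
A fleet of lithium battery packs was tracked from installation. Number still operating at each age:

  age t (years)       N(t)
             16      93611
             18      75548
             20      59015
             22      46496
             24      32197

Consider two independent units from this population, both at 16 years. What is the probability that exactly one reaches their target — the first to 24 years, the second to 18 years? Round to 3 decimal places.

0.596

p₁ = N(24)/N(16) = 32197/93611 = 0.343945; p₂ = N(18)/N(16) = 75548/93611 = 0.807042.
P(exactly one) = p₁(1−p₂) + (1−p₁)p₂ = 0.066367 + 0.529464 = 0.595831.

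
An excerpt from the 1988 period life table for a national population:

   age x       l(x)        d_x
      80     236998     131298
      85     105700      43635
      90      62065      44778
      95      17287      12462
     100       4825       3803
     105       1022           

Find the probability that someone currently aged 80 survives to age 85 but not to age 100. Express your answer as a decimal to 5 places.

0.42564

This is the probability of reaching 85 but not 100, conditional on being alive at 80: (l(85) − l(100)) / l(80).
= (105700 − 4825) / 236998 = 100875 / 236998 = 0.425637.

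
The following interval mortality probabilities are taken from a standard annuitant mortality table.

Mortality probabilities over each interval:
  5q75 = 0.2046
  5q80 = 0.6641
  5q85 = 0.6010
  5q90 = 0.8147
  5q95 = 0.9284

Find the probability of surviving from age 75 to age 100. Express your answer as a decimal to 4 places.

0.0014

Survival from 75 to 100 is the product of surviving each interval: (1 − 0.2046) × (1 − 0.6641) × (1 − 0.6010) × (1 − 0.8147) × (1 − 0.9284).
= 0.7954 × 0.3359 × 0.3990 × 0.1853 × 0.0716 = 0.001414.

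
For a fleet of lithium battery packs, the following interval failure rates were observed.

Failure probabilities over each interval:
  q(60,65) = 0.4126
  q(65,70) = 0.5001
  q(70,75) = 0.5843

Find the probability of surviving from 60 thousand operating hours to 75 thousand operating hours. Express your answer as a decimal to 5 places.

0.12207

P(survive 60→75) = (1 − 0.4126) × (1 − 0.5001) × (1 − 0.5843).
= 0.5874 × 0.4999 × 0.4157 = 0.122067.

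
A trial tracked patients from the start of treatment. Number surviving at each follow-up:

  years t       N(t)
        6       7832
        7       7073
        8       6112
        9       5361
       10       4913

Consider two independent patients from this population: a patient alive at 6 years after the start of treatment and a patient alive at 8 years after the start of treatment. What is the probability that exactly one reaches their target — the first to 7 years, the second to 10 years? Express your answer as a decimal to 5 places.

p₁ = N(7)/N(6) = 7073/7832 = 0.903090; p₂ = N(10)/N(8) = 4913/6112 = 0.803829.
P(exactly one) = p₁(1−p₂) + (1−p₁)p₂ = 0.177160 + 0.077899 = 0.255059.

0.25506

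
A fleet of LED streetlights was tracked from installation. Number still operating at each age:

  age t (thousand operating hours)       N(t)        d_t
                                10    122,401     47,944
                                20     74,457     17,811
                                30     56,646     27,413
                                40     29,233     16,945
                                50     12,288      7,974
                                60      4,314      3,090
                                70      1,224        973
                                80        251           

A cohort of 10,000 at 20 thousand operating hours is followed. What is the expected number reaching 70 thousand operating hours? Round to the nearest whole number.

164

The relevant probability is 1,224/74,457 = 0.016439.
Expected number = 10,000 × 0.016439 = 164.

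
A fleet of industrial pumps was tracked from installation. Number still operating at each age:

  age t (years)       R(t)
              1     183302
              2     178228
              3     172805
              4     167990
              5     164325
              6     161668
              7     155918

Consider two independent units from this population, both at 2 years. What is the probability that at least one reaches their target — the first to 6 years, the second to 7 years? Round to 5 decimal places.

0.98837

p₁ = R(6)/R(2) = 161668/178228 = 0.907085; p₂ = R(7)/R(2) = 155918/178228 = 0.874823.
P(at least one) = 1 − (1−p₁)(1−p₂) = 1 − 0.092915 × 0.125177 = 0.988369.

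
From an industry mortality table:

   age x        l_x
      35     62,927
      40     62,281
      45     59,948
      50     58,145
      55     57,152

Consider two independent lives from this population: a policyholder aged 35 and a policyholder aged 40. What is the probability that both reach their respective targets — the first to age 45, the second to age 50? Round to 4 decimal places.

p₁ = l_45/l_35 = 59,948/62,927 = 0.952659; p₂ = l_50/l_40 = 58,145/62,281 = 0.933591.
P(both) = p₁ × p₂ = 0.952659 × 0.933591 = 0.889394.

0.8894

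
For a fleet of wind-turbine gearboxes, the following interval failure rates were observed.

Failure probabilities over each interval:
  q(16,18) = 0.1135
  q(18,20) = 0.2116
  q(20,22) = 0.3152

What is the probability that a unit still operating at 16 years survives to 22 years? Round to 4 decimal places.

Chaining the interval survival probabilities: (1 − 0.1135) × (1 − 0.2116) × (1 − 0.3152).
= 0.8865 × 0.7884 × 0.6848 = 0.478618.

0.4786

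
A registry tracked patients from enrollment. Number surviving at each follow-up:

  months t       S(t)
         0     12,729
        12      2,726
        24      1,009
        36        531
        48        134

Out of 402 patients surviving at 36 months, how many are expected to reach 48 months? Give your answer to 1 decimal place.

The relevant probability is 134/531 = 0.252354.
Expected number = 402 × 0.252354 = 101.4.

101.4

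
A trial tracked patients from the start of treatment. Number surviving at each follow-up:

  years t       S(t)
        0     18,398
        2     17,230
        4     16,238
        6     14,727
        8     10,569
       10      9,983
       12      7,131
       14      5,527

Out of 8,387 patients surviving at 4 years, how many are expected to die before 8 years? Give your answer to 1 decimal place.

2928.1

The relevant probability is 1 − 10,569/16,238 = 0.349119.
Expected number = 8,387 × 0.349119 = 2928.1.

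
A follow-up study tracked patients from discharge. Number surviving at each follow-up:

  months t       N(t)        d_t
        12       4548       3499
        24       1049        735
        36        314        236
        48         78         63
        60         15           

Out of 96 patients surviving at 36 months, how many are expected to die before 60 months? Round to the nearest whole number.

The relevant probability is 1 − 15/314 = 0.952229.
Expected number = 96 × 0.952229 = 91.

91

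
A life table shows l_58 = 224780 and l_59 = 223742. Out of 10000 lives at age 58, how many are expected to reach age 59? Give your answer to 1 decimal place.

The relevant probability is 223742/224780 = 0.995382.
Expected number = 10000 × 0.995382 = 9953.8.

9953.8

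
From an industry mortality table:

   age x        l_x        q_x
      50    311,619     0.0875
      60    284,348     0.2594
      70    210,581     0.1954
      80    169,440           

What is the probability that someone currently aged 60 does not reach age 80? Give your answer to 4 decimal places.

P(die before 80 | alive at 60) = 1 − l_80/l_60 = 1 − 169,440/284,348 = (114,908)/284,348 = 0.404110.

0.4041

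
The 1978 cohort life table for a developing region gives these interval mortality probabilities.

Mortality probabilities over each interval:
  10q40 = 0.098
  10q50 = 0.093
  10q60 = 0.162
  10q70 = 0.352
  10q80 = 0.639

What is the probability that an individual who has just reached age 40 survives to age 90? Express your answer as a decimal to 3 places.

0.160

The overall survival probability is (1 − 0.098) × (1 − 0.093) × (1 − 0.162) × (1 − 0.352) × (1 − 0.639).
= 0.902 × 0.907 × 0.838 × 0.648 × 0.361 = 0.160376.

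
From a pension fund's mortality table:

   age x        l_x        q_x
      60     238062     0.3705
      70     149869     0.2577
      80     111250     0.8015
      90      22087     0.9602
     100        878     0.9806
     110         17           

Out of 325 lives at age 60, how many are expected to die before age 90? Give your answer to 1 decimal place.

The relevant probability is 1 − 22087/238062 = 0.907222.
Expected number = 325 × 0.907222 = 294.8.

294.8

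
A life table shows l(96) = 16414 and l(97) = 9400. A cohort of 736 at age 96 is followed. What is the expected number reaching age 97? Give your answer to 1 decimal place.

The relevant probability is 9400/16414 = 0.572682.
Expected number = 736 × 0.572682 = 421.5.

421.5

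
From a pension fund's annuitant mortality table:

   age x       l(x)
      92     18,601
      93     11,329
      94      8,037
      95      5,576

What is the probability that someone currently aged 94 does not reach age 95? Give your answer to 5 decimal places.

0.30621

P(die before 95 | alive at 94) = 1 − l(95)/l(94) = 1 − 5,576/8,037 = (2,461)/8,037 = 0.306209.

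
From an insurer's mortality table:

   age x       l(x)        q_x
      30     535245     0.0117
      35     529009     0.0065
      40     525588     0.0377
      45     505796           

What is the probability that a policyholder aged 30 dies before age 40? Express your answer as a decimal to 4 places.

0.0180

P(die before 40 | alive at 30) = 1 − l(40)/l(30) = 1 − 525588/535245 = (9657)/535245 = 0.018042.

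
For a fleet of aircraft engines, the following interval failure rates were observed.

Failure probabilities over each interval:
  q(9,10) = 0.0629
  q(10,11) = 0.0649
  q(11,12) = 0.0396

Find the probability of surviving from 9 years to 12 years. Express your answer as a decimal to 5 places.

0.84158

Survival from 9 to 12 is the product of surviving each interval: (1 − 0.0629) × (1 − 0.0649) × (1 − 0.0396).
= 0.9371 × 0.9351 × 0.9604 = 0.841581.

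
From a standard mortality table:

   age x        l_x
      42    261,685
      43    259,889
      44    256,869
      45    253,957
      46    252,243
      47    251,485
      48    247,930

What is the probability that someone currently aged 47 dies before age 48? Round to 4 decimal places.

P(die before 48 | alive at 47) = 1 − l_48/l_47 = 1 − 247,930/251,485 = (3,555)/251,485 = 0.014136.

0.0141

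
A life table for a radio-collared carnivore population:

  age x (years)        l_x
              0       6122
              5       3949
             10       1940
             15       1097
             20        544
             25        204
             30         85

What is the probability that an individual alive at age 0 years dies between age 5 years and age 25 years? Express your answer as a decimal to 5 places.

0.61173

This is the probability of reaching 5 but not 25, conditional on being alive at 0: (l_5 − l_25) / l_0.
= (3949 − 204) / 6122 = 3745 / 6122 = 0.611728.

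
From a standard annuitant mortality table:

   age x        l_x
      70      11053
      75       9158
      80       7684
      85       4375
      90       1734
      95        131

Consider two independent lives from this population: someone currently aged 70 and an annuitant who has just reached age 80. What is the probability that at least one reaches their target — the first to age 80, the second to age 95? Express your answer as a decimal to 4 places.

0.7004

p₁ = l_80/l_70 = 7684/11053 = 0.695196; p₂ = l_95/l_80 = 131/7684 = 0.017048.
P(at least one) = 1 − (1−p₁)(1−p₂) = 1 − 0.304804 × 0.982952 = 0.700392.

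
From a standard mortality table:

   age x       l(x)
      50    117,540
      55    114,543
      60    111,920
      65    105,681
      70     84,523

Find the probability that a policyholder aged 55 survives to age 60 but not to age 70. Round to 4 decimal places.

This is the probability of reaching 60 but not 70, conditional on being alive at 55: (l(60) − l(70)) / l(55).
= (111,920 − 84,523) / 114,543 = 27,397 / 114,543 = 0.239185.

0.2392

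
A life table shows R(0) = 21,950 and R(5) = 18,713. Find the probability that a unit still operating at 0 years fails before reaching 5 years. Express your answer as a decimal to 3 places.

0.147

P(fail before 5 | operational at 0) = 1 − R(5)/R(0) = 1 − 18,713/21,950 = (3,237)/21,950 = 0.147472.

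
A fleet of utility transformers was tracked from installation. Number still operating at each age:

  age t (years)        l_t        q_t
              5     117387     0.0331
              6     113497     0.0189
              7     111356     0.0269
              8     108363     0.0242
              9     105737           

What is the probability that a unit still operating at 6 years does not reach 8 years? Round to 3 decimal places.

P(fail before 8 | operational at 6) = 1 − l_8/l_6 = 1 − 108363/113497 = (5134)/113497 = 0.045235.

0.045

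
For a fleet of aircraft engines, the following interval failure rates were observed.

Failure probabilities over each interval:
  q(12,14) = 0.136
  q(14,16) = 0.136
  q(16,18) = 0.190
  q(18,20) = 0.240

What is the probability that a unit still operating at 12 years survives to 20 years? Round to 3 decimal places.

0.460

Survival from 12 to 20 is the product of surviving each interval: (1 − 0.136) × (1 − 0.136) × (1 − 0.190) × (1 − 0.240).
= 0.864 × 0.864 × 0.810 × 0.760 = 0.459543.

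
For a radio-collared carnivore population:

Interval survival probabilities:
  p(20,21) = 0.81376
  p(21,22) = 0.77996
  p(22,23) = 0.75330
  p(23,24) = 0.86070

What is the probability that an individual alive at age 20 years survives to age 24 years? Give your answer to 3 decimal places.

0.412

The overall survival probability is 0.81376 × 0.77996 × 0.75330 × 0.86070.
= 0.411518.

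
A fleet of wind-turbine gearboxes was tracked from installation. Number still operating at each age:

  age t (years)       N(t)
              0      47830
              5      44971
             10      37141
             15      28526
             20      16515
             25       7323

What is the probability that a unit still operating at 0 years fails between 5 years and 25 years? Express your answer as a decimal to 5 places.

0.78712

This is the probability of reaching 5 but not 25, conditional on being operational at 0: (N(5) − N(25)) / N(0).
= (44971 − 7323) / 47830 = 37648 / 47830 = 0.787121.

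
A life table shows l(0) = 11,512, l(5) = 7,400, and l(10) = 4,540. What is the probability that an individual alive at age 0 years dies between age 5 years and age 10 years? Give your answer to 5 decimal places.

0.24844

This is the probability of reaching 5 but not 10, conditional on being alive at 0: (l(5) − l(10)) / l(0).
= (7,400 − 4,540) / 11,512 = 2,860 / 11,512 = 0.248436.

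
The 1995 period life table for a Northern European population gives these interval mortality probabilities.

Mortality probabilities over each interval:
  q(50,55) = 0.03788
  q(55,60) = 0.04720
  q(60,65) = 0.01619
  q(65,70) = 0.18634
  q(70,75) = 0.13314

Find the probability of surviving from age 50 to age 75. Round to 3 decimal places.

0.636

Survival from 50 to 75 is the product of surviving each interval: (1 − 0.03788) × (1 − 0.04720) × (1 − 0.01619) × (1 − 0.18634) × (1 − 0.13314).
= 0.96212 × 0.95280 × 0.98381 × 0.81366 × 0.86686 = 0.636113.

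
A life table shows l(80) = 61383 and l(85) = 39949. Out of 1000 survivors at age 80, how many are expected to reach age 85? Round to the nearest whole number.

651

The relevant probability is 39949/61383 = 0.650815.
Expected number = 1000 × 0.650815 = 651.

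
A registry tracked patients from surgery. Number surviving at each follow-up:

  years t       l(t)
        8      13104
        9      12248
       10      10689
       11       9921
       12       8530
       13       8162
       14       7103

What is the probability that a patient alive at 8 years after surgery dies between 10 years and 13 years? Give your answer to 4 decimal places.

0.1928

This is the probability of reaching 10 but not 13, conditional on being alive at 8: (l(10) − l(13)) / l(8).
= (10689 − 8162) / 13104 = 2527 / 13104 = 0.192842.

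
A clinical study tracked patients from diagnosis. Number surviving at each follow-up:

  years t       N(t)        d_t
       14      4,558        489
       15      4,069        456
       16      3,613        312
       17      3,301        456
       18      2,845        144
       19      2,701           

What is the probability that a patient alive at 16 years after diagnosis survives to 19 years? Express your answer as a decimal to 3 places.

The conditional survival probability is N(19)/N(16) = 2,701/3,613 = 0.747578.

0.748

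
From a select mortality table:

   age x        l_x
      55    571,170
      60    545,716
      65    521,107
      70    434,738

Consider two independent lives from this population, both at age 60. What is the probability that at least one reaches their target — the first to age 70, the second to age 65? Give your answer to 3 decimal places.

0.991

p₁ = l_70/l_60 = 434,738/545,716 = 0.796638; p₂ = l_65/l_60 = 521,107/545,716 = 0.954905.
P(at least one) = 1 − (1−p₁)(1−p₂) = 1 − 0.203362 × 0.045095 = 0.990829.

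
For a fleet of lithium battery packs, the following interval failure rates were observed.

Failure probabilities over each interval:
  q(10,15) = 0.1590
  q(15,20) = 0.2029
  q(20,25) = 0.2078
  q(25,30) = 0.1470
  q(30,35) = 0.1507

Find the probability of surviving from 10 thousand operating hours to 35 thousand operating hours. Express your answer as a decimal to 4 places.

0.3847

The overall survival probability is (1 − 0.1590) × (1 − 0.2029) × (1 − 0.2078) × (1 − 0.1470) × (1 − 0.1507).
= 0.8410 × 0.7971 × 0.7922 × 0.8530 × 0.8493 = 0.384728.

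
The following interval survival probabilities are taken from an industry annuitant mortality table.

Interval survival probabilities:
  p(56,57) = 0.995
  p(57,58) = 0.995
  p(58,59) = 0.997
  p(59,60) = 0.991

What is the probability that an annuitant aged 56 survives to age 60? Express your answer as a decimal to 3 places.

0.978

Chaining the interval survival probabilities: 0.995 × 0.995 × 0.997 × 0.991.
= 0.978171.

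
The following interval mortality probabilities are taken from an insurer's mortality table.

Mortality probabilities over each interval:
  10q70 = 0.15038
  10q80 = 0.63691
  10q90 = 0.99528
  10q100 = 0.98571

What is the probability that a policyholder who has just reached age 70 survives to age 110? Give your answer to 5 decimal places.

Survival from 70 to 110 is the product of surviving each interval: (1 − 0.15038) × (1 − 0.63691) × (1 − 0.99528) × (1 − 0.98571).
= 0.84962 × 0.36309 × 0.00472 × 0.01429 = 0.000021.

0.00002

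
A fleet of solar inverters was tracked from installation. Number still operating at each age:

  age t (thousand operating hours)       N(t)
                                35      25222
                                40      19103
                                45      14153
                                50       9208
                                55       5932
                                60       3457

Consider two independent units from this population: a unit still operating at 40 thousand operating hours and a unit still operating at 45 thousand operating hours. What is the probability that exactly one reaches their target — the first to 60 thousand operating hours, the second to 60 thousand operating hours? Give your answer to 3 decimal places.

0.337

p₁ = N(60)/N(40) = 3457/19103 = 0.180966; p₂ = N(60)/N(45) = 3457/14153 = 0.244259.
P(exactly one) = p₁(1−p₂) + (1−p₁)p₂ = 0.136763 + 0.200056 = 0.336820.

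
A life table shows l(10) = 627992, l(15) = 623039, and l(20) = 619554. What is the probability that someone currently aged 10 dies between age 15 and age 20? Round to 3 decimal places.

This is the probability of reaching 15 but not 20, conditional on being alive at 10: (l(15) − l(20)) / l(10).
= (623039 − 619554) / 627992 = 3485 / 627992 = 0.005549.

0.006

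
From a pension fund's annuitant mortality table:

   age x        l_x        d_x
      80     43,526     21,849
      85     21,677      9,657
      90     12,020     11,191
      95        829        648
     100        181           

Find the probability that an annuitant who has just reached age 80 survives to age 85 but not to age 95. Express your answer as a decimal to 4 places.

0.4790

We want 5|10q80 = (l_85 − l_95)/l_80.
This is the probability of reaching 85 but not 95, conditional on being alive at 80: (l_85 − l_95) / l_80.
= (21,677 − 829) / 43,526 = 20,848 / 43,526 = 0.478978.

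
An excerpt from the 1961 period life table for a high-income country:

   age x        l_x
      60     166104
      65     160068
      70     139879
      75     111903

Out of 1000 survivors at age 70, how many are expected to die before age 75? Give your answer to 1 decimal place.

200.0

The relevant probability is 1 − 111903/139879 = 0.200001.
Expected number = 1000 × 0.200001 = 200.0.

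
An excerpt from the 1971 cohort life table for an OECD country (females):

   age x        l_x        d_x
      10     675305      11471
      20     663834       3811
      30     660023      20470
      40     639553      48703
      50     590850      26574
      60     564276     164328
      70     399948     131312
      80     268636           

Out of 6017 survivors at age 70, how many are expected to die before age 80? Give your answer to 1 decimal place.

1975.5

The relevant probability is 1 − 268636/399948 = 0.328323.
Expected number = 6017 × 0.328323 = 1975.5.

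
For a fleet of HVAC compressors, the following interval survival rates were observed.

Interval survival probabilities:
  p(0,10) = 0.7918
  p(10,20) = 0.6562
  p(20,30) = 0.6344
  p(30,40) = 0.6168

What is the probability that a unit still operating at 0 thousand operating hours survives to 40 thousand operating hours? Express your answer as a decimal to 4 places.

0.2033

P(survive 0→40) = 0.7918 × 0.6562 × 0.6344 × 0.6168.
= 0.203310.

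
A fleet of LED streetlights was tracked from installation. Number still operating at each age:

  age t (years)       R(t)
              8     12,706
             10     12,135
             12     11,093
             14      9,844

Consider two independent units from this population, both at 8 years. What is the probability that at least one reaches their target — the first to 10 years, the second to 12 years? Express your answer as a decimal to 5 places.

p₁ = R(10)/R(8) = 12,135/12,706 = 0.955061; p₂ = R(12)/R(8) = 11,093/12,706 = 0.873052.
P(at least one) = 1 − (1−p₁)(1−p₂) = 1 − 0.044939 × 0.126948 = 0.994295.

0.99430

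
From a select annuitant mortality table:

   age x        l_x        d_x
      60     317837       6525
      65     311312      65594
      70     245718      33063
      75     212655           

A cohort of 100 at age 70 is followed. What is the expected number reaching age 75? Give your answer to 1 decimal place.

86.5

The relevant probability is 212655/245718 = 0.865443.
Expected number = 100 × 0.865443 = 86.5.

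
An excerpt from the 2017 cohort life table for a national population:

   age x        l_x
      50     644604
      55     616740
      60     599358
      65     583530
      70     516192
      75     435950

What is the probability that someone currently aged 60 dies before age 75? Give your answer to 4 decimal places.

0.2726

P(die before 75 | alive at 60) = 1 − l_75/l_60 = 1 − 435950/599358 = (163408)/599358 = 0.272638.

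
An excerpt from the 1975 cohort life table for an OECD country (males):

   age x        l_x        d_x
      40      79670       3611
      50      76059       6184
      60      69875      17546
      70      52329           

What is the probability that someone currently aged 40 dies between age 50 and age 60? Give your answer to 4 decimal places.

We want 10|10q40 = (l_50 − l_60)/l_40.
This is the probability of reaching 50 but not 60, conditional on being alive at 40: (l_50 − l_60) / l_40.
= (76059 − 69875) / 79670 = 6184 / 79670 = 0.077620.

0.0776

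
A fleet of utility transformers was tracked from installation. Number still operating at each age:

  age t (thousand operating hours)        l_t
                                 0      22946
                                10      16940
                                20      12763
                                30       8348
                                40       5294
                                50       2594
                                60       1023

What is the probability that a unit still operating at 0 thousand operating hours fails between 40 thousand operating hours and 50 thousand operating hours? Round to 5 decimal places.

0.11767

This is the probability of reaching 40 but not 50, conditional on being operational at 0: (l_40 − l_50) / l_0.
= (5294 − 2594) / 22946 = 2700 / 22946 = 0.117668.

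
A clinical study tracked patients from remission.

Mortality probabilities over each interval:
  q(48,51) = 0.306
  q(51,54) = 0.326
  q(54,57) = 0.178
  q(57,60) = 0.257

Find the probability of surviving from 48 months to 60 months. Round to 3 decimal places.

P(survive 48→60) = (1 − 0.306) × (1 − 0.326) × (1 − 0.178) × (1 − 0.257).
= 0.694 × 0.674 × 0.822 × 0.743 = 0.285680.

0.286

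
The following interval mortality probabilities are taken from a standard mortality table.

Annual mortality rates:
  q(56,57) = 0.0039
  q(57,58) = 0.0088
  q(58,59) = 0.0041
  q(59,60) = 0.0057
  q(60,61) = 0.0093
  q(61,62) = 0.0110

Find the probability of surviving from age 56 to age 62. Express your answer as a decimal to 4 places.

0.9579

P(survive 56→62) = (1 − 0.0039) × (1 − 0.0088) × (1 − 0.0041) × (1 − 0.0057) × (1 − 0.0093) × (1 − 0.0110).
= 0.9961 × 0.9912 × 0.9959 × 0.9943 × 0.9907 × 0.9890 = 0.957935.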